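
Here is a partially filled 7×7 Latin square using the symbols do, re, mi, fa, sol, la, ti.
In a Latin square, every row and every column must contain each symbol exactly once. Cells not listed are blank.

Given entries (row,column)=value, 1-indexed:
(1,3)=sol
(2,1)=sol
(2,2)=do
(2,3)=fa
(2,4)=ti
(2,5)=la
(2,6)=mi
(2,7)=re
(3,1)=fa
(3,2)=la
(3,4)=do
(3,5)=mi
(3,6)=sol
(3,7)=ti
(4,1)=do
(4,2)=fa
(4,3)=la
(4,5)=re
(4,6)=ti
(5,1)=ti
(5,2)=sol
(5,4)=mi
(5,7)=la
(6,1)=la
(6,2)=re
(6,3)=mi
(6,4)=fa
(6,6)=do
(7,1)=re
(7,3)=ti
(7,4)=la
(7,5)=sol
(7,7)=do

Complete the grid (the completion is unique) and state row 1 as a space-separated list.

Row 1, column 1: row 1 has {sol} and column 1 has {do, re, fa, sol, la, ti}, leaving only mi.
Row 1, column 2: row 1 has {mi, sol} and column 2 has {do, re, fa, sol, la}, leaving only ti.
Row 1, column 4: row 1 has {mi, sol, ti} and column 4 has {do, mi, fa, la, ti}, leaving only re.
Row 1, column 7: row 1 has {re, mi, sol, ti} and column 7 has {do, re, la, ti}, leaving only fa.
Row 1, column 5: row 1 has {re, mi, fa, sol, ti} and column 5 has {re, mi, sol, la}, leaving only do.
Row 1, column 6: row 1 has {do, re, mi, fa, sol, ti} and column 6 has {do, mi, sol, ti}, leaving only la.
So row 1 reads: mi ti sol re do la fa.

mi ti sol re do la fa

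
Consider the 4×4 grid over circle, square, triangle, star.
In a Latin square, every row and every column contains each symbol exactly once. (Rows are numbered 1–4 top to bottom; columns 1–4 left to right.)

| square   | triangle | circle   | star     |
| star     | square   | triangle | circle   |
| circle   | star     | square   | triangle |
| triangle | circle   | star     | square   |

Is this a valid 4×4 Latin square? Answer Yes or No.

Each row is a permutation of the 4 symbols, and so is each column.

Yes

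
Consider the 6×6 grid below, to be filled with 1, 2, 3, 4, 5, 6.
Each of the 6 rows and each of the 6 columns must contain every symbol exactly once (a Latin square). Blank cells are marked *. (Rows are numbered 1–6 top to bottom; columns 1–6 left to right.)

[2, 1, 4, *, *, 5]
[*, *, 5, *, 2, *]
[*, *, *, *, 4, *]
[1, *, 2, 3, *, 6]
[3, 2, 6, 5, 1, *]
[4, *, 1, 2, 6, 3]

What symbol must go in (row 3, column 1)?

5

Row 1, column 4: row 1 has {1, 2, 4, 5} and column 4 has {2, 3, 5}, leaving only 6.
Row 1, column 5: row 1 has {1, 2, 4, 5, 6} and column 5 has {1, 2, 4, 6}, leaving only 3.
Row 2, column 1: row 2 has {2, 5} and column 1 has {1, 2, 3, 4}, leaving only 6.
Row 3 already has {4} and column 1 already has {1, 2, 3, 4, 6}, so row 3, column 1 must be 5.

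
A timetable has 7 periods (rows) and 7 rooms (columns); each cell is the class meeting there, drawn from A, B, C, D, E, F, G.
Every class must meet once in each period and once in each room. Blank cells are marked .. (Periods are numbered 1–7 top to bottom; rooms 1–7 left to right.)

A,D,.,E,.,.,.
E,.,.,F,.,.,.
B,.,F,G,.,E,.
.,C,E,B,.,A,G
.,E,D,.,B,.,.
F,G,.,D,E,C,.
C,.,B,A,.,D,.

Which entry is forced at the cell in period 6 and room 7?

B

Period 3, room 2: period 3 has {B, E, F, G} and room 2 has {C, D, E, G}, leaving only A.
Period 2, room 2: period 2 has {E, F} and room 2 has {A, C, D, E, G}, leaving only B.
Period 2, room 6: period 2 has {B, E, F} and room 6 has {A, C, D, E}, leaving only G.
Period 4, room 1: period 4 has {A, B, C, E, G} and room 1 has {A, B, C, E, F}, leaving only D.
Period 4, room 5: period 4 has {A, B, C, D, E, G} and room 5 has {B, E}, leaving only F.
Period 5, room 1: period 5 has {B, D, E} and room 1 has {A, B, C, D, E, F}, leaving only G.
Period 5, room 4: period 5 has {B, D, E, G} and room 4 has {A, B, D, E, F, G}, leaving only C.
Period 5, room 6: period 5 has {B, C, D, E, G} and room 6 has {A, C, D, E, G}, leaving only F.
Period 1, room 6: period 1 has {A, D, E} and room 6 has {A, C, D, E, F, G}, leaving only B.
Period 5, room 7: period 5 has {B, C, D, E, F, G} and room 7 has {G}, leaving only A.
Period 6 already has {C, D, E, F, G} and room 7 already has {A, G}, so period 6, room 7 must be B.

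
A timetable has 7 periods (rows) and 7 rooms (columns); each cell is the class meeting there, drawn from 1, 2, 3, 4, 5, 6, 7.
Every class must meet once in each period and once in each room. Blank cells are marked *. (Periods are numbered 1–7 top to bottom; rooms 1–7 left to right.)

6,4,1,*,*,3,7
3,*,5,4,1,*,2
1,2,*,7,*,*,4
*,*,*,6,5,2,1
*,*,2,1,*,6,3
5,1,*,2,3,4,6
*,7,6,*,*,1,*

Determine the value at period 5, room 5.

Period 1, room 4: period 1 has {1, 3, 4, 6, 7} and room 4 has {1, 2, 4, 6, 7}, leaving only 5.
Period 1, room 5: period 1 has {1, 3, 4, 5, 6, 7} and room 5 has {1, 3, 5}, leaving only 2.
Period 2, room 2: period 2 has {1, 2, 3, 4, 5} and room 2 has {1, 2, 4, 7}, leaving only 6.
Period 2, room 6: period 2 has {1, 2, 3, 4, 5, 6} and room 6 has {1, 2, 3, 4, 6}, leaving only 7.
Period 3, room 3: period 3 has {1, 2, 4, 7} and room 3 has {1, 2, 5, 6}, leaving only 3.
Period 3, room 5: period 3 has {1, 2, 3, 4, 7} and room 5 has {1, 2, 3, 5}, leaving only 6.
Period 3, room 6: period 3 has {1, 2, 3, 4, 6, 7} and room 6 has {1, 2, 3, 4, 6, 7}, leaving only 5.
Period 4, room 2: period 4 has {1, 2, 5, 6} and room 2 has {1, 2, 4, 6, 7}, leaving only 3.
Period 5, room 2: period 5 has {1, 2, 3, 6} and room 2 has {1, 2, 3, 4, 6, 7}, leaving only 5.
Period 6, room 3: period 6 has {1, 2, 3, 4, 5, 6} and room 3 has {1, 2, 3, 5, 6}, leaving only 7.
Period 4, room 3: period 4 has {1, 2, 3, 5, 6} and room 3 has {1, 2, 3, 5, 6, 7}, leaving only 4.
Period 4, room 1: period 4 has {1, 2, 3, 4, 5, 6} and room 1 has {1, 3, 5, 6}, leaving only 7.
Period 5, room 1: period 5 has {1, 2, 3, 5, 6} and room 1 has {1, 3, 5, 6, 7}, leaving only 4.
Period 5 already has {1, 2, 3, 4, 5, 6} and room 5 already has {1, 2, 3, 5, 6}, so period 5, room 5 must be 7.

7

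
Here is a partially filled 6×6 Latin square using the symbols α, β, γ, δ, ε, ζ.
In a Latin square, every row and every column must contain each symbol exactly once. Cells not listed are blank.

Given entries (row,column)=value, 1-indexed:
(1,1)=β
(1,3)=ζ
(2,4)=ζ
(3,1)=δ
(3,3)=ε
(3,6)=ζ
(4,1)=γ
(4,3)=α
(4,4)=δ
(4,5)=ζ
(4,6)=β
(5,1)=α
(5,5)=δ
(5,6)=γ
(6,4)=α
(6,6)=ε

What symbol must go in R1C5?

ε

Row 2, column 1: row 2 has {ζ} and column 1 has {α, β, γ, δ}, leaving only ε.
Row 4, column 2: row 4 has {α, β, γ, δ, ζ} and column 2 has {}, leaving only ε.
Row 5, column 3: row 5 has {α, γ, δ} and column 3 has {α, ε, ζ}, leaving only β.
Row 5, column 2: row 5 has {α, β, γ, δ} and column 2 has {ε}, leaving only ζ.
Row 5, column 4: row 5 has {α, β, γ, δ, ζ} and column 4 has {α, δ, ζ}, leaving only ε.
Row 1, column 4: row 1 has {β, ζ} and column 4 has {α, δ, ε, ζ}, leaving only γ.
Row 3, column 4: row 3 has {δ, ε, ζ} and column 4 has {α, γ, δ, ε, ζ}, leaving only β.
Row 6, column 1: row 6 has {α, ε} and column 1 has {α, β, γ, δ, ε}, leaving only ζ.
Row 1, column 5 is narrowed to {α, ε}.
If it were α, then row 1, column 6 would be left with no valid symbol.
So row 1, column 5 must be ε.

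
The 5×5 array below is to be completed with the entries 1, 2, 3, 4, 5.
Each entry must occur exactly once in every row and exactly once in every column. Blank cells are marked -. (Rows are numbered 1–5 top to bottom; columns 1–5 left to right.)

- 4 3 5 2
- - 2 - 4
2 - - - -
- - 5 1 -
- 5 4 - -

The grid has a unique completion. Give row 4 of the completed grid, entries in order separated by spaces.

4 2 5 1 3

Row 4, column 5: row 4 has {1, 5} and column 5 has {2, 4}, leaving only 3.
Row 4, column 1: row 4 has {1, 3, 5} and column 1 has {2}, leaving only 4.
Row 4, column 2: row 4 has {1, 3, 4, 5} and column 2 has {4, 5}, leaving only 2.
So row 4 reads: 4 2 5 1 3.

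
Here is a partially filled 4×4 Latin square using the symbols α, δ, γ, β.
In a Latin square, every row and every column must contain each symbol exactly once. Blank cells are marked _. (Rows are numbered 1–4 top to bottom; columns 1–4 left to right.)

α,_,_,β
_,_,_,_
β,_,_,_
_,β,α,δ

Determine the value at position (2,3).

β

Row 4, column 1: row 4 has {α, δ, β} and column 1 has {α, β}, leaving only γ.
Row 2, column 1: row 2 has {} and column 1 has {α, γ, β}, leaving only δ.
Row 2, column 3 is narrowed to {γ, β}.
If it were γ, then row 3, column 3 would be left with no valid symbol.
So row 2, column 3 must be β.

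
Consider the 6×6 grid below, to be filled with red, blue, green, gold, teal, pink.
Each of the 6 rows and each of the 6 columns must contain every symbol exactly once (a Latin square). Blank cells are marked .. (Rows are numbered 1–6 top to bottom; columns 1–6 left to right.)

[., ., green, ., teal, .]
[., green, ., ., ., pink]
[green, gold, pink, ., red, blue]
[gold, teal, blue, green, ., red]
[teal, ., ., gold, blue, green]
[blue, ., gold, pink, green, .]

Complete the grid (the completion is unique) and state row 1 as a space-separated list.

Row 1, column 6: row 1 has {green, teal} and column 6 has {red, blue, green, pink}, leaving only gold.
Row 2, column 1: row 2 has {green, pink} and column 1 has {blue, green, gold, teal}, leaving only red.
Row 1, column 1: row 1 has {green, gold, teal} and column 1 has {red, blue, green, gold, teal}, leaving only pink.
Row 2, column 3: row 2 has {red, green, pink} and column 3 has {blue, green, gold, pink}, leaving only teal.
Row 2, column 4: row 2 has {red, green, teal, pink} and column 4 has {green, gold, pink}, leaving only blue.
Row 1, column 4: row 1 has {green, gold, teal, pink} and column 4 has {blue, green, gold, pink}, leaving only red.
Row 1, column 2: row 1 has {red, green, gold, teal, pink} and column 2 has {green, gold, teal}, leaving only blue.
So row 1 reads: pink blue green red teal gold.

pink blue green red teal gold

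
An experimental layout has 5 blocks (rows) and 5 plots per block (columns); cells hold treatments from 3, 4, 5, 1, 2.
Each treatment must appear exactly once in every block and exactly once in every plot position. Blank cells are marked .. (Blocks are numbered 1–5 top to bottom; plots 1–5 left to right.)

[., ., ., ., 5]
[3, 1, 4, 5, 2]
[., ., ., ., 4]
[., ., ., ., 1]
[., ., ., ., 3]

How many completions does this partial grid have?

Block 1, plot 1: eliminating its block and plot leaves {4, 1, 2}.
Block 1, plot 2: eliminating its block and plot leaves {3, 4, 2}.
Block 1, plot 3: eliminating its block and plot leaves {3, 1, 2}.
Block 1, plot 4: eliminating its block and plot leaves {3, 4, 1, 2}.
Block 3, plot 1: eliminating its block and plot leaves {5, 1, 2}.
Block 3, plot 2: eliminating its block and plot leaves {3, 5, 2}.
Block 3, plot 3: eliminating its block and plot leaves {3, 5, 1, 2}.
Block 3, plot 4: eliminating its block and plot leaves {3, 1, 2}.
Block 4, plot 1: eliminating its block and plot leaves {4, 5, 2}.
Block 4, plot 2: eliminating its block and plot leaves {3, 4, 5, 2}.
Block 4, plot 3: eliminating its block and plot leaves {3, 5, 2}.
Block 4, plot 4: eliminating its block and plot leaves {3, 4, 2}.
Block 5, plot 1: eliminating its block and plot leaves {4, 5, 1, 2}.
Block 5, plot 2: eliminating its block and plot leaves {4, 5, 2}.
Block 5, plot 3: eliminating its block and plot leaves {5, 1, 2}.
Block 5, plot 4: eliminating its block and plot leaves {4, 1, 2}.
Enumerating the assignments across these blanks that avoid any block or plot repeat gives 56 completions.

56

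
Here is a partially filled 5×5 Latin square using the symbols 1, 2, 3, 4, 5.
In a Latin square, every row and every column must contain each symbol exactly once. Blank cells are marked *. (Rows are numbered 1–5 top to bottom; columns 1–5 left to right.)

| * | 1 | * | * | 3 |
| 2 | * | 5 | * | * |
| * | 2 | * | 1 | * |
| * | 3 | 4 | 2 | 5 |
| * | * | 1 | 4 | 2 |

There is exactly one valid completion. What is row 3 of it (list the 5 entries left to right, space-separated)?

5 2 3 1 4

Row 3, column 3: row 3 has {1, 2} and column 3 has {1, 4, 5}, leaving only 3.
Row 3, column 5: row 3 has {1, 2, 3} and column 5 has {2, 3, 5}, leaving only 4.
Row 3, column 1: row 3 has {1, 2, 3, 4} and column 1 has {2}, leaving only 5.
So row 3 reads: 5 2 3 1 4.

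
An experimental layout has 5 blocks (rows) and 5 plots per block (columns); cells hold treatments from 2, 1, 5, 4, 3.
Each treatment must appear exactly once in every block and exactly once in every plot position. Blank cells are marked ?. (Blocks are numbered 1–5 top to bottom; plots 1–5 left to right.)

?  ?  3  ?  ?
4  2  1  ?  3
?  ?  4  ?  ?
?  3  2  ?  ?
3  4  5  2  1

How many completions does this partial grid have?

3

Block 1, plot 1: eliminating its block and plot leaves {2, 1, 5}.
Block 1, plot 2: eliminating its block and plot leaves {1, 5}.
Block 1, plot 4: eliminating its block and plot leaves {1, 5, 4}.
Block 1, plot 5: eliminating its block and plot leaves {2, 5, 4}.
Block 2, plot 4: eliminating its block and plot leaves {5}.
Block 3, plot 1: eliminating its block and plot leaves {2, 1, 5}.
Block 3, plot 2: eliminating its block and plot leaves {1, 5}.
Block 3, plot 4: eliminating its block and plot leaves {1, 5, 3}.
Block 3, plot 5: eliminating its block and plot leaves {2, 5}.
Block 4, plot 1: eliminating its block and plot leaves {1, 5}.
Block 4, plot 4: eliminating its block and plot leaves {1, 5, 4}.
Block 4, plot 5: eliminating its block and plot leaves {5, 4}.
Enumerating the assignments across these blanks that avoid any block or plot repeat gives 3 completions.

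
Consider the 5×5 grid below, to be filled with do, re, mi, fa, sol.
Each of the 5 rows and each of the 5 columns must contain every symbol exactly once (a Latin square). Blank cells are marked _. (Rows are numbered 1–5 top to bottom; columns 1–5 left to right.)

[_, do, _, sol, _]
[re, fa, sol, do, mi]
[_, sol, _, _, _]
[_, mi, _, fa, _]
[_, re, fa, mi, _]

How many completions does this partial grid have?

Row 1, column 1: eliminating its row and column leaves {mi, fa}.
Row 1, column 3: eliminating its row and column leaves {re, mi}.
Row 1, column 5: eliminating its row and column leaves {re, fa}.
Row 3, column 1: eliminating its row and column leaves {do, mi, fa}.
Row 3, column 3: eliminating its row and column leaves {do, re, mi}.
Row 3, column 4: eliminating its row and column leaves {re}.
Row 3, column 5: eliminating its row and column leaves {do, re, fa}.
Row 4, column 1: eliminating its row and column leaves {do, sol}.
Row 4, column 3: eliminating its row and column leaves {do, re}.
Row 4, column 5: eliminating its row and column leaves {do, re, sol}.
Row 5, column 1: eliminating its row and column leaves {do, sol}.
Row 5, column 5: eliminating its row and column leaves {do, sol}.
Enumerating the assignments across these blanks that avoid any row or column repeat gives 3 completions.

3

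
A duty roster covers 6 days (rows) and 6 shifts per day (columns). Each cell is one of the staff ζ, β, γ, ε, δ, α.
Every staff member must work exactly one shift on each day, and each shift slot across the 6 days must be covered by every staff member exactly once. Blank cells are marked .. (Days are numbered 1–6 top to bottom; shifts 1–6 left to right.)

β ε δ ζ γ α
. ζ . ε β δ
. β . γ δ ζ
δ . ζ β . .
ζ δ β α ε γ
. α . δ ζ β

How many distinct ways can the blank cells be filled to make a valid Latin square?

Day 2, shift 1: eliminating its day and shift leaves {γ, α}.
Day 2, shift 3: eliminating its day and shift leaves {γ, α}.
Day 3, shift 1: eliminating its day and shift leaves {ε, α}.
Day 3, shift 3: eliminating its day and shift leaves {ε, α}.
Day 4, shift 2: eliminating its day and shift leaves {γ}.
Day 4, shift 5: eliminating its day and shift leaves {α}.
Day 4, shift 6: eliminating its day and shift leaves {ε}.
Day 6, shift 1: eliminating its day and shift leaves {γ, ε}.
Day 6, shift 3: eliminating its day and shift leaves {γ, ε}.
Enumerating the assignments across these blanks that avoid any day or shift repeat gives 2 completions.

2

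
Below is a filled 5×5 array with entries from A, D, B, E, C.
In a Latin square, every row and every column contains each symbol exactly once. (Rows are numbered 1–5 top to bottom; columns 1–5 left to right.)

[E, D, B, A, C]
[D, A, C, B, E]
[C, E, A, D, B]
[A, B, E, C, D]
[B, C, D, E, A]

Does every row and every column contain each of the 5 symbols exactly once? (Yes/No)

Each row is a permutation of the 5 symbols, and so is each column.

Yes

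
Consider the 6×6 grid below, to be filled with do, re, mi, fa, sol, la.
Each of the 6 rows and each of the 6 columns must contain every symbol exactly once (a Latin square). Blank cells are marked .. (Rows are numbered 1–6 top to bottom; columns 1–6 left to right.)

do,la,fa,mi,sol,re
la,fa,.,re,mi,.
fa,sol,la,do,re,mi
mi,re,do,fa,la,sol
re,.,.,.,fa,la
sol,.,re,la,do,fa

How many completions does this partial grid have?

1

Row 2, column 3: eliminating its row and column leaves {sol}.
Row 2, column 6: eliminating its row and column leaves {do}.
Row 5, column 2: eliminating its row and column leaves {do, mi}.
Row 5, column 3: eliminating its row and column leaves {mi, sol}.
Row 5, column 4: eliminating its row and column leaves {sol}.
Row 6, column 2: eliminating its row and column leaves {mi}.
Only one assignment across all blanks avoids any row or column repeat, giving 1 completion.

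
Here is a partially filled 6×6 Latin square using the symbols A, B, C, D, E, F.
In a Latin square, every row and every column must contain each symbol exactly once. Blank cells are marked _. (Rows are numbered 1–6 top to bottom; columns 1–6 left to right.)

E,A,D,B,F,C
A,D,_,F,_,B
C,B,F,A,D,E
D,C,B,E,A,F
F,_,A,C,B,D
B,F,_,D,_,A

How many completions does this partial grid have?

2

Row 2, column 3: eliminating its row and column leaves {C, E}.
Row 2, column 5: eliminating its row and column leaves {C, E}.
Row 5, column 2: eliminating its row and column leaves {E}.
Row 6, column 3: eliminating its row and column leaves {C, E}.
Row 6, column 5: eliminating its row and column leaves {C, E}.
Enumerating the assignments across these blanks that avoid any row or column repeat gives 2 completions.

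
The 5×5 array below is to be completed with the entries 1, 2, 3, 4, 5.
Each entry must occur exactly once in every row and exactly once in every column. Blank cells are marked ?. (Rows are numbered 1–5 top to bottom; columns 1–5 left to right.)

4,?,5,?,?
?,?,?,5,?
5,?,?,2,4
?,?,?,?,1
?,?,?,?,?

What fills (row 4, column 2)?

5

Row 4, column 2 is narrowed to {2, 3, 4, 5}.
If it were 2, then row 4, column 4 would be left with no valid symbol.
If it were 3, then row 4, column 4 would be left with no valid symbol.
If it were 4, then row 4, column 3 would be left with no valid symbol.
So row 4, column 2 must be 5.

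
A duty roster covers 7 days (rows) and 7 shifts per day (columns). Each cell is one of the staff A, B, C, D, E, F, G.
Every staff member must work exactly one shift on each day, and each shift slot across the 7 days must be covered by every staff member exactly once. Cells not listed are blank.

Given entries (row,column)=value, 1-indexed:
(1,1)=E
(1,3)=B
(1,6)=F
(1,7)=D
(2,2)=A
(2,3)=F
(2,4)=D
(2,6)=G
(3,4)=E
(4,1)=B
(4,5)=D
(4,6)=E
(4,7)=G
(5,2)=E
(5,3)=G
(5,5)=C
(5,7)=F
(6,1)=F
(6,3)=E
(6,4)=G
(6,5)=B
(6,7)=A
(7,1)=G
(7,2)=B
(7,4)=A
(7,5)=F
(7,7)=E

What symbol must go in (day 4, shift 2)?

Day 1, shift 4: day 1 has {B, D, E, F} and shift 4 has {A, D, E, G}, leaving only C.
Day 1, shift 2: day 1 has {B, C, D, E, F} and shift 2 has {A, B, E}, leaving only G.
Day 1, shift 5: day 1 has {B, C, D, E, F, G} and shift 5 has {B, C, D, F}, leaving only A.
Day 2, shift 1: day 2 has {A, D, F, G} and shift 1 has {B, E, F, G}, leaving only C.
Day 2, shift 5: day 2 has {A, C, D, F, G} and shift 5 has {A, B, C, D, F}, leaving only E.
Day 2, shift 7: day 2 has {A, C, D, E, F, G} and shift 7 has {A, D, E, F, G}, leaving only B.
Day 3, shift 5: day 3 has {E} and shift 5 has {A, B, C, D, E, F}, leaving only G.
Day 3, shift 7: day 3 has {E, G} and shift 7 has {A, B, D, E, F, G}, leaving only C.
Day 4, shift 4: day 4 has {B, D, E, G} and shift 4 has {A, C, D, E, G}, leaving only F.
Day 4 already has {B, D, E, F, G} and shift 2 already has {A, B, E, G}, so day 4, shift 2 must be C.

C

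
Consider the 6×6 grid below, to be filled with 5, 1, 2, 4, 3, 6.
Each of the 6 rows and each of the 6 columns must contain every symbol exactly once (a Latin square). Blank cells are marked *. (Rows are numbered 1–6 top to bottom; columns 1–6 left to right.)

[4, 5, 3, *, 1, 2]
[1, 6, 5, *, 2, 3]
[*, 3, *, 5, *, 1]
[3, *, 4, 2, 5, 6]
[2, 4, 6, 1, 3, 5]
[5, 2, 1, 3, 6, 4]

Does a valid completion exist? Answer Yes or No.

No row or column among the givens repeats a symbol, and propagating forced cells runs into no contradiction.
One valid completion exists (for instance, 4 5 3 6 1 2 / 1 6 5 4 2 3 / 6 3 2 5 4 1 / 3 1 4 2 5 6 / 2 4 6 1 3 5 / 5 2 1 3 6 4).

Yes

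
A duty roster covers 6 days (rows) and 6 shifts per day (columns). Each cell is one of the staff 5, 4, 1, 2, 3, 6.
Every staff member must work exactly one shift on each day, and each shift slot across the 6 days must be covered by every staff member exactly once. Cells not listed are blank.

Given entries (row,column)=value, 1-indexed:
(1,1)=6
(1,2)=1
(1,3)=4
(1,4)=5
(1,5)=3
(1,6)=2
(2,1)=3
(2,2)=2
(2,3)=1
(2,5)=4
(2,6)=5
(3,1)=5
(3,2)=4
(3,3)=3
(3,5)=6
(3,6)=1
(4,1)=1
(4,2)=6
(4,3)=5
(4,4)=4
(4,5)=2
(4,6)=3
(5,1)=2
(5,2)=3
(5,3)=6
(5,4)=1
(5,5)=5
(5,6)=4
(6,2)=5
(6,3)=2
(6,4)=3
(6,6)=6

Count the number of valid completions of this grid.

Day 2, shift 4: eliminating its day and shift leaves {6}.
Day 3, shift 4: eliminating its day and shift leaves {2}.
Day 6, shift 1: eliminating its day and shift leaves {4}.
Day 6, shift 5: eliminating its day and shift leaves {1}.
Only one assignment across all blanks avoids any day or shift repeat, giving 1 completion.

1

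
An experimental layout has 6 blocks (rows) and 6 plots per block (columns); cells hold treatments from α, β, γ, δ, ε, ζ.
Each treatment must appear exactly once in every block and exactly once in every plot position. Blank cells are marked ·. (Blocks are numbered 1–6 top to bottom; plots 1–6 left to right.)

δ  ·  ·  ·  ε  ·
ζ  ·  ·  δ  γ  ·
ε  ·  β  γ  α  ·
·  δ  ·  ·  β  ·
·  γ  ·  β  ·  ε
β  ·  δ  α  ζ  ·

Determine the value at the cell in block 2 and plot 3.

Block 1, plot 4: block 1 has {δ, ε} and plot 4 has {α, β, γ, δ}, leaving only ζ.
Block 3, plot 2: block 3 has {α, β, γ, ε} and plot 2 has {γ, δ}, leaving only ζ.
Block 3, plot 6: block 3 has {α, β, γ, ε, ζ} and plot 6 has {ε}, leaving only δ.
Block 4, plot 4: block 4 has {β, δ} and plot 4 has {α, β, γ, δ, ζ}, leaving only ε.
Block 5, plot 1: block 5 has {β, γ, ε} and plot 1 has {β, δ, ε, ζ}, leaving only α.
Block 4, plot 1: block 4 has {β, δ, ε} and plot 1 has {α, β, δ, ε, ζ}, leaving only γ.
Block 5, plot 3: block 5 has {α, β, γ, ε} and plot 3 has {β, δ}, leaving only ζ.
Block 4, plot 3: block 4 has {β, γ, δ, ε} and plot 3 has {β, δ, ζ}, leaving only α.
Block 2 already has {γ, δ, ζ} and plot 3 already has {α, β, δ, ζ}, so block 2, plot 3 must be ε.

ε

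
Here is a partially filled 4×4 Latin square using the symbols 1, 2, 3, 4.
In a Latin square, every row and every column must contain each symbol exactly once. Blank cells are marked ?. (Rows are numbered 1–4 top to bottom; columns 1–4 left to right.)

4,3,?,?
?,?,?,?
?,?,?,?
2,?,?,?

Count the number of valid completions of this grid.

16

Row 1, column 3: eliminating its row and column leaves {1, 2}.
Row 1, column 4: eliminating its row and column leaves {1, 2}.
Row 2, column 1: eliminating its row and column leaves {1, 3}.
Row 2, column 2: eliminating its row and column leaves {1, 2, 4}.
Row 2, column 3: eliminating its row and column leaves {1, 2, 3, 4}.
Row 2, column 4: eliminating its row and column leaves {1, 2, 3, 4}.
Row 3, column 1: eliminating its row and column leaves {1, 3}.
Row 3, column 2: eliminating its row and column leaves {1, 2, 4}.
Row 3, column 3: eliminating its row and column leaves {1, 2, 3, 4}.
Row 3, column 4: eliminating its row and column leaves {1, 2, 3, 4}.
Row 4, column 2: eliminating its row and column leaves {1, 4}.
Row 4, column 3: eliminating its row and column leaves {1, 3, 4}.
Row 4, column 4: eliminating its row and column leaves {1, 3, 4}.
Enumerating the assignments across these blanks that avoid any row or column repeat gives 16 completions.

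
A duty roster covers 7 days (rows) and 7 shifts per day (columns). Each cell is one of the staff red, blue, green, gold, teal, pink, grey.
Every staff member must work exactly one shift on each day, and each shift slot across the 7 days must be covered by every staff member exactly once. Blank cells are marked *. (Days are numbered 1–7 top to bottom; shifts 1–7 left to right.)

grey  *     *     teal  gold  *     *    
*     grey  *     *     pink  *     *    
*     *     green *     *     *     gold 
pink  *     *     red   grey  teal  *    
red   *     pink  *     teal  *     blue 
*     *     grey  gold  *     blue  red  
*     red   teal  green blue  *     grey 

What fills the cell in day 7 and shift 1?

gold

Day 7 already has {red, blue, green, teal, grey} and shift 1 already has {red, pink, grey}, so day 7, shift 1 must be gold.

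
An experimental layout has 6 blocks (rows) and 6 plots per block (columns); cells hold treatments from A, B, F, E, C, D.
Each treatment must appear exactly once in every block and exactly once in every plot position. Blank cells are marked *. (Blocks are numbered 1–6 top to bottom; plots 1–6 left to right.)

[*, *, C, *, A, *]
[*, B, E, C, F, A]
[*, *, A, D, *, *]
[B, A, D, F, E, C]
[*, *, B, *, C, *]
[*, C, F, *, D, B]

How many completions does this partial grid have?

Block 1, plot 1: eliminating its block and plot leaves {F, E, D}.
Block 1, plot 2: eliminating its block and plot leaves {F, E, D}.
Block 1, plot 4: eliminating its block and plot leaves {B, E}.
Block 1, plot 6: eliminating its block and plot leaves {F, E, D}.
Block 2, plot 1: eliminating its block and plot leaves {D}.
Block 3, plot 1: eliminating its block and plot leaves {F, E, C}.
Block 3, plot 2: eliminating its block and plot leaves {F, E}.
Block 3, plot 5: eliminating its block and plot leaves {B}.
Block 3, plot 6: eliminating its block and plot leaves {F, E}.
Block 5, plot 1: eliminating its block and plot leaves {A, F, E, D}.
Block 5, plot 2: eliminating its block and plot leaves {F, E, D}.
Block 5, plot 4: eliminating its block and plot leaves {A, E}.
Block 5, plot 6: eliminating its block and plot leaves {F, E, D}.
Block 6, plot 1: eliminating its block and plot leaves {A, E}.
Block 6, plot 4: eliminating its block and plot leaves {A, E}.
Enumerating the assignments across these blanks that avoid any block or plot repeat gives 6 completions.

6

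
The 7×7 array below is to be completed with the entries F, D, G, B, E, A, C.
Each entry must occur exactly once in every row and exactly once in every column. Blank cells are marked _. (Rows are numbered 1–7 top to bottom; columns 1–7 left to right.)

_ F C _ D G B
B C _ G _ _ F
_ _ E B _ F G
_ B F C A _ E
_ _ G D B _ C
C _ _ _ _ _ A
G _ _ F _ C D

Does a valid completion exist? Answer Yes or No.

No

Row 2, column 5: row 2 has {F, G, B, C} and column 5 has {D, B, A}, so it must be E.
Now row 7, column 5: row 7 together with column 5 already contain {F, D, G, B, E, A, C} — every symbol — so nothing can go there. The grid has no valid completion.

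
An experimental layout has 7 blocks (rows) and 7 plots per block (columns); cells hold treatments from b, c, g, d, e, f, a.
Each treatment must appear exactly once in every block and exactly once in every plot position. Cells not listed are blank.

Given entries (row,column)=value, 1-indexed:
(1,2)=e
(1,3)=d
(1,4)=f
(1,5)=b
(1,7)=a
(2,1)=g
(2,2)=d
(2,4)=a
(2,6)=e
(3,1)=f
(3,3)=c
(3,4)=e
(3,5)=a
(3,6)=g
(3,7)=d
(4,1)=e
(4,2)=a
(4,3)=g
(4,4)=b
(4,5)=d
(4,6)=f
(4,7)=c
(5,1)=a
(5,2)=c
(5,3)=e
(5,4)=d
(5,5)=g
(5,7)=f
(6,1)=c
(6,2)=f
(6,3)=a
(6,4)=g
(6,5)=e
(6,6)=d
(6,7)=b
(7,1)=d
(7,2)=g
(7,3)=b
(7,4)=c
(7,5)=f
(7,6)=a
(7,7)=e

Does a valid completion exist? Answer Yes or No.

No

Block 1, plot 1: block 1 together with plot 1 already contain {b, c, g, d, e, f, a} — every symbol — so nothing can go there. The grid has no valid completion.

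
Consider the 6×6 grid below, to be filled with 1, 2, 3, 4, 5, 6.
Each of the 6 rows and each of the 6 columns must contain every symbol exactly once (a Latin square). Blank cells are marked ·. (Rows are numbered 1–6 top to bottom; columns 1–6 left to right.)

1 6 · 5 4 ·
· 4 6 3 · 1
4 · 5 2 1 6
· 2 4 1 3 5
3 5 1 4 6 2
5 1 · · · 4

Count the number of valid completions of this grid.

Row 1, column 3: eliminating its row and column leaves {2, 3}.
Row 1, column 6: eliminating its row and column leaves {3}.
Row 2, column 1: eliminating its row and column leaves {2}.
Row 2, column 5: eliminating its row and column leaves {2, 5}.
Row 3, column 2: eliminating its row and column leaves {3}.
Row 4, column 1: eliminating its row and column leaves {6}.
Row 6, column 3: eliminating its row and column leaves {2, 3}.
Row 6, column 4: eliminating its row and column leaves {6}.
Row 6, column 5: eliminating its row and column leaves {2}.
Only one assignment across all blanks avoids any row or column repeat, giving 1 completion.

1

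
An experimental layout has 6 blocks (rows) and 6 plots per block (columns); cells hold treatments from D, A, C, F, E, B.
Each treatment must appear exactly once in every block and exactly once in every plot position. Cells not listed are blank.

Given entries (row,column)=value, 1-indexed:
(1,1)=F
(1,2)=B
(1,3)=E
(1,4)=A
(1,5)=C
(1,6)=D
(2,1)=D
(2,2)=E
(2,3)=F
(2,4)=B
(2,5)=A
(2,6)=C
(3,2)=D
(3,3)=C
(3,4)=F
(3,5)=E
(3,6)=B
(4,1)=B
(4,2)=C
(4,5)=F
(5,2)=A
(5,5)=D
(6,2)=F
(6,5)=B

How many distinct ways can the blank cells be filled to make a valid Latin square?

3

Block 3, plot 1: eliminating its block and plot leaves {A}.
Block 4, plot 3: eliminating its block and plot leaves {D, A}.
Block 4, plot 4: eliminating its block and plot leaves {D, E}.
Block 4, plot 6: eliminating its block and plot leaves {A, E}.
Block 5, plot 1: eliminating its block and plot leaves {C, E}.
Block 5, plot 3: eliminating its block and plot leaves {B}.
Block 5, plot 4: eliminating its block and plot leaves {C, E}.
Block 5, plot 6: eliminating its block and plot leaves {F, E}.
Block 6, plot 1: eliminating its block and plot leaves {A, C, E}.
Block 6, plot 3: eliminating its block and plot leaves {D, A}.
Block 6, plot 4: eliminating its block and plot leaves {D, C, E}.
Block 6, plot 6: eliminating its block and plot leaves {A, E}.
Enumerating the assignments across these blanks that avoid any block or plot repeat gives 3 completions.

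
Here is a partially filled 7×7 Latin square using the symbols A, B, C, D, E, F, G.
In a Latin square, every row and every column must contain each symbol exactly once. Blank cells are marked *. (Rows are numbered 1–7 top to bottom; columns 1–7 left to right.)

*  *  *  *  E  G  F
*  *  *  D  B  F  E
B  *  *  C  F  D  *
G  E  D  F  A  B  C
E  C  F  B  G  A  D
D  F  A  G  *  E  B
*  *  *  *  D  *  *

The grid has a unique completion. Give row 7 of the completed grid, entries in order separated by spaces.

F B G E D C A

Row 7, column 6: row 7 has {D} and column 6 has {A, B, D, E, F, G}, leaving only C.
Row 1, column 4: row 1 has {E, F, G} and column 4 has {B, C, D, F, G}, leaving only A.
Row 7, column 4: row 7 has {C, D} and column 4 has {A, B, C, D, F, G}, leaving only E.
Row 1, column 1: row 1 has {A, E, F, G} and column 1 has {B, D, E, G}, leaving only C.
Row 1, column 3: row 1 has {A, C, E, F, G} and column 3 has {A, D, F}, leaving only B.
Row 7, column 3: row 7 has {C, D, E} and column 3 has {A, B, D, F}, leaving only G.
Row 7, column 7: row 7 has {C, D, E, G} and column 7 has {B, C, D, E, F}, leaving only A.
Row 7, column 1: row 7 has {A, C, D, E, G} and column 1 has {B, C, D, E, G}, leaving only F.
Row 7, column 2: row 7 has {A, C, D, E, F, G} and column 2 has {C, E, F}, leaving only B.
So row 7 reads: F B G E D C A.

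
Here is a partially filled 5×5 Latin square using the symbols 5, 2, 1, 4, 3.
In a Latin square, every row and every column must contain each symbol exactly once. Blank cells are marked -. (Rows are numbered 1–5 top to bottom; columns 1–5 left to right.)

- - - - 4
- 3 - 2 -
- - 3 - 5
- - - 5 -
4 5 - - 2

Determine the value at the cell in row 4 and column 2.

Row 2, column 5: row 2 has {2, 3} and column 5 has {5, 2, 4}, leaving only 1.
Row 2, column 1: row 2 has {2, 1, 3} and column 1 has {4}, leaving only 5.
Row 2, column 3: row 2 has {5, 2, 1, 3} and column 3 has {3}, leaving only 4.
Row 4, column 5: row 4 has {5} and column 5 has {5, 2, 1, 4}, leaving only 3.
Row 5, column 3: row 5 has {5, 2, 4} and column 3 has {4, 3}, leaving only 1.
Row 4, column 3: row 4 has {5, 3} and column 3 has {1, 4, 3}, leaving only 2.
Row 1, column 3: row 1 has {4} and column 3 has {2, 1, 4, 3}, leaving only 5.
Row 4, column 1: row 4 has {5, 2, 3} and column 1 has {5, 4}, leaving only 1.
Row 4 already has {5, 2, 1, 3} and column 2 already has {5, 3}, so row 4, column 2 must be 4.

4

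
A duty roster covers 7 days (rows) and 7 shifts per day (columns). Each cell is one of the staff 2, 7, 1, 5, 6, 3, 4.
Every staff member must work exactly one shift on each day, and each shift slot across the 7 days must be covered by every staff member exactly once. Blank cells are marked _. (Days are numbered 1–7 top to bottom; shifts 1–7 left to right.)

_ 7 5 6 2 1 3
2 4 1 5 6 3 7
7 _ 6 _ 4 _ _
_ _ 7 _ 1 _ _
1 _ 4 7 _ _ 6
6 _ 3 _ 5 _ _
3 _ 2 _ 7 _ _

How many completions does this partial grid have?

Day 1, shift 1: eliminating its day and shift leaves {4}.
Day 3, shift 2: eliminating its day and shift leaves {2, 1, 5, 3}.
Day 3, shift 4: eliminating its day and shift leaves {2, 1, 3}.
Day 3, shift 6: eliminating its day and shift leaves {2, 5}.
Day 3, shift 7: eliminating its day and shift leaves {2, 1, 5}.
Day 4, shift 1: eliminating its day and shift leaves {5, 4}.
Day 4, shift 2: eliminating its day and shift leaves {2, 5, 6, 3}.
Day 4, shift 4: eliminating its day and shift leaves {2, 3, 4}.
Day 4, shift 6: eliminating its day and shift leaves {2, 5, 6, 4}.
Day 4, shift 7: eliminating its day and shift leaves {2, 5, 4}.
Day 5, shift 2: eliminating its day and shift leaves {2, 5, 3}.
Day 5, shift 5: eliminating its day and shift leaves {3}.
Day 5, shift 6: eliminating its day and shift leaves {2, 5}.
Day 6, shift 2: eliminating its day and shift leaves {2, 1}.
Day 6, shift 4: eliminating its day and shift leaves {2, 1, 4}.
Day 6, shift 6: eliminating its day and shift leaves {2, 7, 4}.
Day 6, shift 7: eliminating its day and shift leaves {2, 1, 4}.
Day 7, shift 2: eliminating its day and shift leaves {1, 5, 6}.
Day 7, shift 4: eliminating its day and shift leaves {1, 4}.
Day 7, shift 6: eliminating its day and shift leaves {5, 6, 4}.
Day 7, shift 7: eliminating its day and shift leaves {1, 5, 4}.
Enumerating the assignments across these blanks that avoid any day or shift repeat gives 8 completions.

8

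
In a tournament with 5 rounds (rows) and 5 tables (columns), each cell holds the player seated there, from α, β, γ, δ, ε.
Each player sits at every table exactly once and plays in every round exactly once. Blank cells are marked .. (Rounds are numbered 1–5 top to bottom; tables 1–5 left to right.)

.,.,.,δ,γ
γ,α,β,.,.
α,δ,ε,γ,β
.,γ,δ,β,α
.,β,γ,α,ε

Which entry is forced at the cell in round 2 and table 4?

Round 2 already has {α, β, γ} and table 4 already has {α, β, γ, δ}, so round 2, table 4 must be ε.

ε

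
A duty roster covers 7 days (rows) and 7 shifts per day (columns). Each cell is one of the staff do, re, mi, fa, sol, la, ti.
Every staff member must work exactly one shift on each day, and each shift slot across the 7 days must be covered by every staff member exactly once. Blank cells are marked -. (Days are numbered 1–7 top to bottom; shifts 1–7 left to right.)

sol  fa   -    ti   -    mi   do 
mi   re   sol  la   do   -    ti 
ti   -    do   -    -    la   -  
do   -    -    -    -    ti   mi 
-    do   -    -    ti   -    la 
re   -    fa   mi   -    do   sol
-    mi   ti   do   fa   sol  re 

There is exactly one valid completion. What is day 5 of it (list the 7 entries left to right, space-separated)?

Day 5, shift 1: day 5 has {do, la, ti} and shift 1 has {do, re, mi, sol, ti}, leaving only fa.
Day 5, shift 6: day 5 has {do, fa, la, ti} and shift 6 has {do, mi, sol, la, ti}, leaving only re.
Day 5, shift 3: day 5 has {do, re, fa, la, ti} and shift 3 has {do, fa, sol, ti}, leaving only mi.
Day 5, shift 4: day 5 has {do, re, mi, fa, la, ti} and shift 4 has {do, mi, la, ti}, leaving only sol.
So day 5 reads: fa do mi sol ti re la.

fa do mi sol ti re la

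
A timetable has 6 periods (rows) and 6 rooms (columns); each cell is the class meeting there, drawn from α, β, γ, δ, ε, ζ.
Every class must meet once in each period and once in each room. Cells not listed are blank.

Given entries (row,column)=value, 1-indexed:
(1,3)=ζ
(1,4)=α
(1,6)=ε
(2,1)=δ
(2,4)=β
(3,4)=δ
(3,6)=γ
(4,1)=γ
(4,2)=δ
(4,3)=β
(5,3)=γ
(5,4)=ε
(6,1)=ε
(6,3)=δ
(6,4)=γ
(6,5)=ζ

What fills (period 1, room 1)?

β

Period 1 already has {α, ε, ζ} and room 1 already has {γ, δ, ε}, so period 1, room 1 must be β.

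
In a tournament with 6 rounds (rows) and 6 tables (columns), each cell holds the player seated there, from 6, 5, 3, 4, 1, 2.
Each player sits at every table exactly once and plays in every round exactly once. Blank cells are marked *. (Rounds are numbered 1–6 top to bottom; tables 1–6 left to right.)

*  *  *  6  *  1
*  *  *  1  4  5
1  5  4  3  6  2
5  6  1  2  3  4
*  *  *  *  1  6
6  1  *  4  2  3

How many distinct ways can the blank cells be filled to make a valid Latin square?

4

Round 1, table 1: eliminating its round and table leaves {3, 4, 2}.
Round 1, table 2: eliminating its round and table leaves {3, 4, 2}.
Round 1, table 3: eliminating its round and table leaves {5, 3, 2}.
Round 1, table 5: eliminating its round and table leaves {5}.
Round 2, table 1: eliminating its round and table leaves {3, 2}.
Round 2, table 2: eliminating its round and table leaves {3, 2}.
Round 2, table 3: eliminating its round and table leaves {6, 3, 2}.
Round 5, table 1: eliminating its round and table leaves {3, 4, 2}.
Round 5, table 2: eliminating its round and table leaves {3, 4, 2}.
Round 5, table 3: eliminating its round and table leaves {5, 3, 2}.
Round 5, table 4: eliminating its round and table leaves {5}.
Round 6, table 3: eliminating its round and table leaves {5}.
Enumerating the assignments across these blanks that avoid any round or table repeat gives 4 completions.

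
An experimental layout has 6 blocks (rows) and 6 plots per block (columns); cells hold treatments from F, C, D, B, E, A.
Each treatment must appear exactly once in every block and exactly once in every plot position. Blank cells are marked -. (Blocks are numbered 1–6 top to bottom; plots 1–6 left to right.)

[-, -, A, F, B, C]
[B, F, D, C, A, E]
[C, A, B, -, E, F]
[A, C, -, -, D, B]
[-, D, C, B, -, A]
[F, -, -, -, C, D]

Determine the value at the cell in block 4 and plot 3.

Block 1, plot 2: block 1 has {F, C, B, A} and plot 2 has {F, C, D, A}, leaving only E.
Block 1, plot 1: block 1 has {F, C, B, E, A} and plot 1 has {F, C, B, A}, leaving only D.
Block 3, plot 4: block 3 has {F, C, B, E, A} and plot 4 has {F, C, B}, leaving only D.
Block 4, plot 4: block 4 has {C, D, B, A} and plot 4 has {F, C, D, B}, leaving only E.
Block 4 already has {C, D, B, E, A} and plot 3 already has {C, D, B, A}, so block 4, plot 3 must be F.

F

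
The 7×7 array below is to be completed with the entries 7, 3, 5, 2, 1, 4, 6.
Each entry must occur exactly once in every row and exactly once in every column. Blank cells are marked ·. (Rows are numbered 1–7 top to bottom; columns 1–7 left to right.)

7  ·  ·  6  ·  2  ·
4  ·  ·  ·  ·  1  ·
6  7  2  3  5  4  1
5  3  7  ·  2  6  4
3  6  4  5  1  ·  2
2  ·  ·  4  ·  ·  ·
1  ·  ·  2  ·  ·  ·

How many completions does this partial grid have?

14

Row 1, column 2: eliminating its row and column leaves {5, 1, 4}.
Row 1, column 3: eliminating its row and column leaves {3, 5, 1}.
Row 1, column 5: eliminating its row and column leaves {3, 4}.
Row 1, column 7: eliminating its row and column leaves {3, 5}.
Row 2, column 2: eliminating its row and column leaves {5, 2}.
Row 2, column 3: eliminating its row and column leaves {3, 5, 6}.
Row 2, column 4: eliminating its row and column leaves {7}.
Row 2, column 5: eliminating its row and column leaves {7, 3, 6}.
Row 2, column 7: eliminating its row and column leaves {7, 3, 5, 6}.
Row 4, column 4: eliminating its row and column leaves {1}.
Row 5, column 6: eliminating its row and column leaves {7}.
Row 6, column 2: eliminating its row and column leaves {5, 1}.
Row 6, column 3: eliminating its row and column leaves {3, 5, 1, 6}.
Row 6, column 5: eliminating its row and column leaves {7, 3, 6}.
Row 6, column 6: eliminating its row and column leaves {7, 3, 5}.
Row 6, column 7: eliminating its row and column leaves {7, 3, 5, 6}.
Row 7, column 2: eliminating its row and column leaves {5, 4}.
Row 7, column 3: eliminating its row and column leaves {3, 5, 6}.
Row 7, column 5: eliminating its row and column leaves {7, 3, 4, 6}.
Row 7, column 6: eliminating its row and column leaves {7, 3, 5}.
Row 7, column 7: eliminating its row and column leaves {7, 3, 5, 6}.
Enumerating the assignments across these blanks that avoid any row or column repeat gives 14 completions.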